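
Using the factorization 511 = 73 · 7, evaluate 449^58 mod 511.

85

Mod 73: 449 ≡ 11; 11^58 ≡ 12 (mod 73).
Mod 7: 449 ≡ 1; by Fermat, exponent reduces to 58 mod 6 = 4; 1^4 ≡ 1 (mod 7).
Combine by CRT: x ≡ 12 (mod 73), x ≡ 1 (mod 7) ⇒ x ≡ 85 (mod 511).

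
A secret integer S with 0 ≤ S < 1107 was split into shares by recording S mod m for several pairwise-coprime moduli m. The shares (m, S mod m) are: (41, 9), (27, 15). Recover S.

From S ≡ 9 (mod 41) write S = 9 + 41t. Substituting into S ≡ 15 (mod 27) gives 41t ≡ 6 (mod 27), and since 14⁻¹ ≡ 2 (mod 27), t ≡ 12. Hence S ≡ 9 + 41·12 = 501 (mod 1107).

501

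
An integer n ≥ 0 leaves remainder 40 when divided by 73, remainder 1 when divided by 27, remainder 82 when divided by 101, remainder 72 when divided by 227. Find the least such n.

The moduli are pairwise coprime; M = 73·27·101·227 = 45189117.
M/73 = 619029; 619029 ≡ 62 (mod 73); 62·53 ≡ 1, so inverse 53.
M/27 = 1673671; 1673671 ≡ 22 (mod 27); 22·16 ≡ 1, so inverse 16.
M/101 = 447417; 447417 ≡ 88 (mod 101); 88·31 ≡ 1, so inverse 31.
M/227 = 199071; 199071 ≡ 219 (mod 227); 219·85 ≡ 1, so inverse 85.
n ≡ 40·619029·53 + 1·1673671·16 + 82·447417·31 + 72·199071·85 = 3694768750.
3694768750 mod 45189117 = 34450273.

34450273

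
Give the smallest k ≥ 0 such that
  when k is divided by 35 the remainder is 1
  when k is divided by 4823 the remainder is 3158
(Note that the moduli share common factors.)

gcd(35, 4823) = 7 and 7 | (3158 − 1), so the pair is consistent; merging gives k ≡ 7981 (mod 24115), where 24115 = lcm(35, 4823).
The solution is unique modulo lcm(35, 4823) = 24115.

7981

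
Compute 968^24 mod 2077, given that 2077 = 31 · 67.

Mod 31: 968 ≡ 7; 7^24 ≡ 8 (mod 31).
Mod 67: 968 ≡ 30; 30^24 ≡ 1 (mod 67).
Combine by CRT: x ≡ 8 (mod 31), x ≡ 1 (mod 67) ⇒ x ≡ 1341 (mod 2077).

1341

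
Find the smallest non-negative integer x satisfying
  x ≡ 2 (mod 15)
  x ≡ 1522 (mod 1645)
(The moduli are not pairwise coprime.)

gcd(15, 1645) = 5 and 5 | (1522 − 2), so the pair is consistent; merging gives x ≡ 3167 (mod 4935), where 4935 = lcm(15, 1645).
The solution is unique modulo lcm(15, 1645) = 4935.

3167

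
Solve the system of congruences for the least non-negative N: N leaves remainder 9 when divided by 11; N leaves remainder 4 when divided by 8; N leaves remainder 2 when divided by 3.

20

From N ≡ 9 (mod 11) write N = 9 + 11t. Substituting into N ≡ 4 (mod 8) gives 11t ≡ 3 (mod 8), and since 3⁻¹ ≡ 3 (mod 8), t ≡ 1. Hence N ≡ 9 + 11·1 = 20 (mod 88).
From N ≡ 20 (mod 88) write N = 20 + 88t. Substituting into N ≡ 2 (mod 3) gives 88t ≡ 0 (mod 3), and since 1⁻¹ ≡ 1 (mod 3), t ≡ 0. Hence N ≡ 20 + 88·0 = 20 (mod 264).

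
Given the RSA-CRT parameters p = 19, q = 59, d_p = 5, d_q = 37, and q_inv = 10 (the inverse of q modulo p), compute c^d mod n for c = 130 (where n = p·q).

m₁ = c^(d_p) mod p: c ≡ 16 (mod 19), and 16^5 mod 19 = 4.
m₂ = c^(d_q) mod q: c ≡ 12 (mod 59), and 12^37 mod 59 = 21.
h = q_inv·(m₁ − m₂) mod p = 10·(4 − 21) mod 19 = 1.
m = m₂ + h·q = 21 + 1·59 = 80.

80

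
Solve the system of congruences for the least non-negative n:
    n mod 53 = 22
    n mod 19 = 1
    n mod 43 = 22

The moduli are pairwise coprime; M = 53·19·43 = 43301.
M/53 = 817; 817 ≡ 22 (mod 53); 22·41 ≡ 1, so inverse 41.
M/19 = 2279; 2279 ≡ 18 (mod 19); 18·18 ≡ 1, so inverse 18.
M/43 = 1007; 1007 ≡ 18 (mod 43); 18·12 ≡ 1, so inverse 12.
n ≡ 22·817·41 + 1·2279·18 + 22·1007·12 = 1043804.
1043804 mod 43301 = 4580.

4580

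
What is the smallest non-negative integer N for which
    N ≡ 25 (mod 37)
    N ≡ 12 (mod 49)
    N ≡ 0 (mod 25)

The moduli are pairwise coprime; M = 37·49·25 = 45325.
M/37 = 1225; 1225 ≡ 4 (mod 37); 4·28 ≡ 1, so inverse 28.
M/49 = 925; 925 ≡ 43 (mod 49); 43·8 ≡ 1, so inverse 8.
M/25 = 1813; 1813 ≡ 13 (mod 25); 13·2 ≡ 1, so inverse 2.
N ≡ 25·1225·28 + 12·925·8 + 0·1813·2 = 946300.
946300 mod 45325 = 39800.

39800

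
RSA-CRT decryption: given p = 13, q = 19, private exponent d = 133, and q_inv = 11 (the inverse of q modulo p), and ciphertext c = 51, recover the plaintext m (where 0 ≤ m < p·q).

d_p = d mod (p−1) = 133 mod 12 = 1; d_q = d mod (q−1) = 7.
m₁ = c^(d_p) mod p: c ≡ 12 (mod 13), and 12^1 mod 13 = 12.
m₂ = c^(d_q) mod q: c ≡ 13 (mod 19), and 13^7 mod 19 = 10.
h = q_inv·(m₁ − m₂) mod p = 11·(12 − 10) mod 13 = 9.
m = m₂ + h·q = 10 + 9·19 = 181.

181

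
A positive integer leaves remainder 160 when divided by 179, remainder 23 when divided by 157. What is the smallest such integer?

From n ≡ 160 (mod 179) write n = 160 + 179t. Substituting into n ≡ 23 (mod 157) gives 179t ≡ 20 (mod 157), and since 22⁻¹ ≡ 50 (mod 157), t ≡ 58. Hence n ≡ 160 + 179·58 = 10542 (mod 28103).

10542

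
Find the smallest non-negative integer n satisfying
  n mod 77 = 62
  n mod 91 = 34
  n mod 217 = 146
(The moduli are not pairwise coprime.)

Combine the congruences pairwise.
gcd(77, 91) = 7 and 7 | (34 − 62), so the pair is consistent; merging gives n ≡ 216 (mod 1001), where 1001 = lcm(77, 91).
gcd(1001, 217) = 7 and 7 | (146 − 216), so the pair is consistent; merging gives n ≡ 6222 (mod 31031), where 31031 = lcm(1001, 217).
The solution is unique modulo lcm(77, 91, 217) = 31031.

6222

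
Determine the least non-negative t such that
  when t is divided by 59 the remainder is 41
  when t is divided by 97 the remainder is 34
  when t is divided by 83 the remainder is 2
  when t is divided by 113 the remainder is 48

12943520

The moduli are pairwise coprime; N = 59·97·83·113 = 53676017.
N/59 = 909763; 909763 ≡ 42 (mod 59); 42·52 ≡ 1, so inverse 52.
N/97 = 553361; 553361 ≡ 73 (mod 97); 73·4 ≡ 1, so inverse 4.
N/83 = 646699; 646699 ≡ 46 (mod 83); 46·74 ≡ 1, so inverse 74.
N/113 = 475009; 475009 ≡ 70 (mod 113); 70·21 ≡ 1, so inverse 21.
t ≡ 41·909763·52 + 34·553361·4 + 2·646699·74 + 48·475009·21 = 2589392336.
2589392336 mod 53676017 = 12943520.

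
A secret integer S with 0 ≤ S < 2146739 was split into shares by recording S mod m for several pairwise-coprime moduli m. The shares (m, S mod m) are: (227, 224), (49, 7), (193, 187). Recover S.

Combine the congruences pairwise.
From S ≡ 224 (mod 227) write S = 224 + 227t. Substituting into S ≡ 7 (mod 49) gives 227t ≡ 28 (mod 49), and since 31⁻¹ ≡ 19 (mod 49), t ≡ 42. Hence S ≡ 224 + 227·42 = 9758 (mod 11123).
From S ≡ 9758 (mod 11123) write S = 9758 + 11123t. Substituting into S ≡ 187 (mod 193) gives 11123t ≡ 79 (mod 193), and since 122⁻¹ ≡ 106 (mod 193), t ≡ 75. Hence S ≡ 9758 + 11123·75 = 843983 (mod 2146739).

843983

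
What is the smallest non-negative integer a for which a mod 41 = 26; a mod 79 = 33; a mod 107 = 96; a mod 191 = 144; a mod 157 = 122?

Combine the congruences pairwise.
From a ≡ 26 (mod 41) write a = 26 + 41t. Substituting into a ≡ 33 (mod 79) gives 41t ≡ 7 (mod 79), and since 41⁻¹ ≡ 27 (mod 79), t ≡ 31. Hence a ≡ 26 + 41·31 = 1297 (mod 3239).
From a ≡ 1297 (mod 3239) write a = 1297 + 3239t. Substituting into a ≡ 96 (mod 107) gives 3239t ≡ 83 (mod 107), and since 29⁻¹ ≡ 48 (mod 107), t ≡ 25. Hence a ≡ 1297 + 3239·25 = 82272 (mod 346573).
From a ≡ 82272 (mod 346573) write a = 82272 + 346573t. Substituting into a ≡ 144 (mod 191) gives 346573t ≡ 2 (mod 191), and since 99⁻¹ ≡ 164 (mod 191), t ≡ 137. Hence a ≡ 82272 + 346573·137 = 47562773 (mod 66195443).
From a ≡ 47562773 (mod 66195443) write a = 47562773 + 66195443t. Substituting into a ≡ 122 (mod 157) gives 66195443t ≡ 28 (mod 157), and since 4⁻¹ ≡ 118 (mod 157), t ≡ 7. Hence a ≡ 47562773 + 66195443·7 = 510930874 (mod 10392684551).

510930874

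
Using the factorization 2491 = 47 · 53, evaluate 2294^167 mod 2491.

1586

Mod 47: 2294 ≡ 38; by Fermat, exponent reduces to 167 mod 46 = 29; 38^29 ≡ 35 (mod 47).
Mod 53: 2294 ≡ 15; by Fermat, exponent reduces to 167 mod 52 = 11; 15^11 ≡ 49 (mod 53).
Combine by CRT: x ≡ 35 (mod 47), x ≡ 49 (mod 53) ⇒ x ≡ 1586 (mod 2491).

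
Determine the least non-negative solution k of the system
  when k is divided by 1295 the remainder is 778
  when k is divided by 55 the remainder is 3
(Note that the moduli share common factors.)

gcd(1295, 55) = 5 and 5 | (3 − 778), so the pair is consistent; merging gives k ≡ 12433 (mod 14245), where 14245 = lcm(1295, 55).
The solution is unique modulo lcm(1295, 55) = 14245.

12433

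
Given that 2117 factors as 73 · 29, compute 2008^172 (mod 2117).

Mod 73: 2008 ≡ 37; by Fermat, exponent reduces to 172 mod 72 = 28; 37^28 ≡ 37 (mod 73).
Mod 29: 2008 ≡ 7; by Fermat, exponent reduces to 172 mod 28 = 4; 7^4 ≡ 23 (mod 29).
Combine by CRT: x ≡ 37 (mod 73), x ≡ 23 (mod 29) ⇒ x ≡ 110 (mod 2117).

110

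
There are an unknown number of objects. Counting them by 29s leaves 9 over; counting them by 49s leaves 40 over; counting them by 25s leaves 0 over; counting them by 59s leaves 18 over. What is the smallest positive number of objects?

The moduli are pairwise coprime; M = 29·49·25·59 = 2095975.
M/29 = 72275; 72275 ≡ 7 (mod 29); 7·25 ≡ 1, so inverse 25.
M/49 = 42775; 42775 ≡ 47 (mod 49); 47·24 ≡ 1, so inverse 24.
M/25 = 83839; 83839 ≡ 14 (mod 25); 14·9 ≡ 1, so inverse 9.
M/59 = 35525; 35525 ≡ 7 (mod 59); 7·17 ≡ 1, so inverse 17.
N ≡ 9·72275·25 + 40·42775·24 + 0·83839·9 + 18·35525·17 = 68196525.
68196525 mod 2095975 = 1125325.

1125325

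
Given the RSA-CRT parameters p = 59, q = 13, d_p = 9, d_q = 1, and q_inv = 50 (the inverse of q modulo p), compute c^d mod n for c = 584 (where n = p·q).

389

m₁ = c^(d_p) mod p: c ≡ 53 (mod 59), and 53^9 mod 59 = 35.
m₂ = c^(d_q) mod q: c ≡ 12 (mod 13), and 12^1 mod 13 = 12.
h = q_inv·(m₁ − m₂) mod p = 50·(35 − 12) mod 59 = 29.
m = m₂ + h·q = 12 + 29·13 = 389.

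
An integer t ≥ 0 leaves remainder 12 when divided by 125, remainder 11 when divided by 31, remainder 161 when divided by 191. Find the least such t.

503637

Combine the congruences pairwise.
From t ≡ 12 (mod 125) write t = 12 + 125s. Substituting into t ≡ 11 (mod 31) gives 125s ≡ 30 (mod 31), and since 1⁻¹ ≡ 1 (mod 31), s ≡ 30. Hence t ≡ 12 + 125·30 = 3762 (mod 3875).
From t ≡ 3762 (mod 3875) write t = 3762 + 3875s. Substituting into t ≡ 161 (mod 191) gives 3875s ≡ 28 (mod 191), and since 55⁻¹ ≡ 66 (mod 191), s ≡ 129. Hence t ≡ 3762 + 3875·129 = 503637 (mod 740125).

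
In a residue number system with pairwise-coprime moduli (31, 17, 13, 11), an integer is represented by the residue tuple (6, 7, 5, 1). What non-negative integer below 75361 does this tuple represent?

From x ≡ 6 (mod 31) write x = 6 + 31t. Substituting into x ≡ 7 (mod 17) gives 31t ≡ 1 (mod 17), and since 14⁻¹ ≡ 11 (mod 17), t ≡ 11. Hence x ≡ 6 + 31·11 = 347 (mod 527).
From x ≡ 347 (mod 527) write x = 347 + 527t. Substituting into x ≡ 5 (mod 13) gives 527t ≡ 9 (mod 13), and since 7⁻¹ ≡ 2 (mod 13), t ≡ 5. Hence x ≡ 347 + 527·5 = 2982 (mod 6851).
From x ≡ 2982 (mod 6851) write x = 2982 + 6851t. Substituting into x ≡ 1 (mod 11) gives 6851t ≡ 0 (mod 11), and since 9⁻¹ ≡ 5 (mod 11), t ≡ 0. Hence x ≡ 2982 + 6851·0 = 2982 (mod 75361).

2982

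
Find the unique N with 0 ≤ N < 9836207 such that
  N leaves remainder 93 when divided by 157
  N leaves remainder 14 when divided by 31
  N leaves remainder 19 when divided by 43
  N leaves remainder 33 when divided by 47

8679053

The moduli are pairwise coprime; M = 157·31·43·47 = 9836207.
M/157 = 62651; 62651 ≡ 8 (mod 157); 8·59 ≡ 1, so inverse 59.
M/31 = 317297; 317297 ≡ 12 (mod 31); 12·13 ≡ 1, so inverse 13.
M/43 = 228749; 228749 ≡ 32 (mod 43); 32·39 ≡ 1, so inverse 39.
M/47 = 209281; 209281 ≡ 37 (mod 47); 37·14 ≡ 1, so inverse 14.
N ≡ 93·62651·59 + 14·317297·13 + 19·228749·39 + 33·209281·14 = 667704922.
667704922 mod 9836207 = 8679053.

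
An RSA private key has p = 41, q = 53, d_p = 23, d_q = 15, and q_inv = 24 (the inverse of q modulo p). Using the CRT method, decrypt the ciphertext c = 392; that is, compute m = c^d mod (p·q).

m₁ = c^(d_p) mod p: c ≡ 23 (mod 41), and 23^23 mod 41 = 31.
m₂ = c^(d_q) mod q: c ≡ 21 (mod 53), and 21^15 mod 53 = 20.
h = q_inv·(m₁ − m₂) mod p = 24·(31 − 20) mod 41 = 18.
m = m₂ + h·q = 20 + 18·53 = 974.

974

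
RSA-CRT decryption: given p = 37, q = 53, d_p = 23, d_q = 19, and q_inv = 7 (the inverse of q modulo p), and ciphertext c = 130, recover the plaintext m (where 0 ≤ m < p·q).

1088

m₁ = c^(d_p) mod p: c ≡ 19 (mod 37), and 19^23 mod 37 = 15.
m₂ = c^(d_q) mod q: c ≡ 24 (mod 53), and 24^19 mod 53 = 28.
h = q_inv·(m₁ − m₂) mod p = 7·(15 − 28) mod 37 = 20.
m = m₂ + h·q = 28 + 20·53 = 1088.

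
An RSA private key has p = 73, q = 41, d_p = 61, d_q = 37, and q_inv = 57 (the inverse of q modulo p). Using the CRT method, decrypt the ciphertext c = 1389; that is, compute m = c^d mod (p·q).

1004

m₁ = c^(d_p) mod p: c ≡ 2 (mod 73), and 2^61 mod 73 = 55.
m₂ = c^(d_q) mod q: c ≡ 36 (mod 41), and 36^37 mod 41 = 20.
h = q_inv·(m₁ − m₂) mod p = 57·(55 − 20) mod 73 = 24.
m = m₂ + h·q = 20 + 24·41 = 1004.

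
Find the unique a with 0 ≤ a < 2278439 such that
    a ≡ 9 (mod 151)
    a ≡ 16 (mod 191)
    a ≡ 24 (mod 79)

Combine the congruences pairwise.
From a ≡ 9 (mod 151) write a = 9 + 151t. Substituting into a ≡ 16 (mod 191) gives 151t ≡ 7 (mod 191), and since 151⁻¹ ≡ 148 (mod 191), t ≡ 81. Hence a ≡ 9 + 151·81 = 12240 (mod 28841).
From a ≡ 12240 (mod 28841) write a = 12240 + 28841t. Substituting into a ≡ 24 (mod 79) gives 28841t ≡ 29 (mod 79), and since 6⁻¹ ≡ 66 (mod 79), t ≡ 18. Hence a ≡ 12240 + 28841·18 = 531378 (mod 2278439).

531378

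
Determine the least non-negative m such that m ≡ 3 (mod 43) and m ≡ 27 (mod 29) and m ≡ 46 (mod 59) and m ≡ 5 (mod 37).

The moduli are pairwise coprime; N = 43·29·59·37 = 2722201.
N/43 = 63307; 63307 ≡ 11 (mod 43); 11·4 ≡ 1, so inverse 4.
N/29 = 93869; 93869 ≡ 25 (mod 29); 25·7 ≡ 1, so inverse 7.
N/59 = 46139; 46139 ≡ 1 (mod 59), inverse 1.
N/37 = 73573; 73573 ≡ 17 (mod 37); 17·24 ≡ 1, so inverse 24.
m ≡ 3·63307·4 + 27·93869·7 + 46·46139·1 + 5·73573·24 = 29452079.
29452079 mod 2722201 = 2230069.

2230069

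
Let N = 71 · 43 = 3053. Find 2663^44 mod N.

Mod 71: 2663 ≡ 36; 36^44 ≡ 19 (mod 71).
Mod 43: 2663 ≡ 40; by Fermat, exponent reduces to 44 mod 42 = 2; 40^2 ≡ 9 (mod 43).
Combine by CRT: x ≡ 19 (mod 71), x ≡ 9 (mod 43) ⇒ x ≡ 1084 (mod 3053).

1084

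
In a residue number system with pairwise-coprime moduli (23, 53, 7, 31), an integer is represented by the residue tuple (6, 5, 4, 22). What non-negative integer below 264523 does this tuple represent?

The moduli are pairwise coprime; N = 23·53·7·31 = 264523.
N/23 = 11501; 11501 ≡ 1 (mod 23), inverse 1.
N/53 = 4991; 4991 ≡ 9 (mod 53); 9·6 ≡ 1, so inverse 6.
N/7 = 37789; 37789 ≡ 3 (mod 7); 3·5 ≡ 1, so inverse 5.
N/31 = 8533; 8533 ≡ 8 (mod 31); 8·4 ≡ 1, so inverse 4.
x ≡ 6·11501·1 + 5·4991·6 + 4·37789·5 + 22·8533·4 = 1725420.
1725420 mod 264523 = 138282.

138282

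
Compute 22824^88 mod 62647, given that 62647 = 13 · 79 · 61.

Mod 13: 22824 ≡ 9; by Fermat, exponent reduces to 88 mod 12 = 4; 9^4 ≡ 9 (mod 13).
Mod 79: 22824 ≡ 72; by Fermat, exponent reduces to 88 mod 78 = 10; 72^10 ≡ 5 (mod 79).
Mod 61: 22824 ≡ 10; by Fermat, exponent reduces to 88 mod 60 = 28; 10^28 ≡ 25 (mod 61).
Combine by CRT: x ≡ 9 (mod 13), x ≡ 5 (mod 79), x ≡ 25 (mod 61) ⇒ x ≡ 55779 (mod 62647).

55779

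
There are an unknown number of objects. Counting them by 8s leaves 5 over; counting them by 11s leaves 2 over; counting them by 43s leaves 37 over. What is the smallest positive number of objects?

1069

The moduli are pairwise coprime; M = 8·11·43 = 3784.
M/8 = 473; 473 ≡ 1 (mod 8), inverse 1.
M/11 = 344; 344 ≡ 3 (mod 11); 3·4 ≡ 1, so inverse 4.
M/43 = 88; 88 ≡ 2 (mod 43); 2·22 ≡ 1, so inverse 22.
N ≡ 5·473·1 + 2·344·4 + 37·88·22 = 76749.
76749 mod 3784 = 1069.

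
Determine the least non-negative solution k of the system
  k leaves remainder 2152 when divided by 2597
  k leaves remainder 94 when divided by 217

gcd(2597, 217) = 7 and 7 | (94 − 2152), so the pair is consistent; merging gives k ≡ 41107 (mod 80507), where 80507 = lcm(2597, 217).
The solution is unique modulo lcm(2597, 217) = 80507.

41107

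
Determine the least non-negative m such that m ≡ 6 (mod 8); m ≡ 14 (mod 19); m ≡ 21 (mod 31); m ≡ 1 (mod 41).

Combine the congruences pairwise.
From m ≡ 6 (mod 8) write m = 6 + 8t. Substituting into m ≡ 14 (mod 19) gives 8t ≡ 8 (mod 19), and since 8⁻¹ ≡ 12 (mod 19), t ≡ 1. Hence m ≡ 6 + 8·1 = 14 (mod 152).
From m ≡ 14 (mod 152) write m = 14 + 152t. Substituting into m ≡ 21 (mod 31) gives 152t ≡ 7 (mod 31), and since 28⁻¹ ≡ 10 (mod 31), t ≡ 8. Hence m ≡ 14 + 152·8 = 1230 (mod 4712).
From m ≡ 1230 (mod 4712) write m = 1230 + 4712t. Substituting into m ≡ 1 (mod 41) gives 4712t ≡ 1 (mod 41), and since 38⁻¹ ≡ 27 (mod 41), t ≡ 27. Hence m ≡ 1230 + 4712·27 = 128454 (mod 193192).

128454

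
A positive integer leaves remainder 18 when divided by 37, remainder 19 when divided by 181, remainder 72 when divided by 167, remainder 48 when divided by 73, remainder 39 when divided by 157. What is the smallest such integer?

1539183294

The moduli are pairwise coprime; N = 37·181·167·73·157 = 12817970939.
N/37 = 346431647; 346431647 ≡ 18 (mod 37); 18·35 ≡ 1, so inverse 35.
N/181 = 70817519; 70817519 ≡ 2 (mod 181); 2·91 ≡ 1, so inverse 91.
N/167 = 76754317; 76754317 ≡ 115 (mod 167); 115·61 ≡ 1, so inverse 61.
N/73 = 175588643; 175588643 ≡ 64 (mod 73); 64·8 ≡ 1, so inverse 8.
N/157 = 81643127; 81643127 ≡ 144 (mod 157); 144·12 ≡ 1, so inverse 12.
a ≡ 18·346431647·35 + 19·70817519·91 + 72·76754317·61 + 48·175588643·8 + 39·81643127·12 = 783435410573.
783435410573 mod 12817970939 = 1539183294.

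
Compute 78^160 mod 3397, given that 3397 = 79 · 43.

Mod 79: 78 ≡ 78; by Fermat, exponent reduces to 160 mod 78 = 4; 78^4 ≡ 1 (mod 79).
Mod 43: 78 ≡ 35; by Fermat, exponent reduces to 160 mod 42 = 34; 35^34 ≡ 16 (mod 43).
Combine by CRT: x ≡ 1 (mod 79), x ≡ 16 (mod 43) ⇒ x ≡ 317 (mod 3397).

317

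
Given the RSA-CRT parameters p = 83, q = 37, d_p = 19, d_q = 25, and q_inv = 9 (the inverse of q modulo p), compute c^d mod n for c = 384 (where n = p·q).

m₁ = c^(d_p) mod p: c ≡ 52 (mod 83), and 52^19 mod 83 = 22.
m₂ = c^(d_q) mod q: c ≡ 14 (mod 37), and 14^25 mod 37 = 14.
h = q_inv·(m₁ − m₂) mod p = 9·(22 − 14) mod 83 = 72.
m = m₂ + h·q = 14 + 72·37 = 2678.

2678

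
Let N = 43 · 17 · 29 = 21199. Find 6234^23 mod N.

Mod 43: 6234 ≡ 42; 42^23 ≡ 42 (mod 43).
Mod 17: 6234 ≡ 12; by Fermat, exponent reduces to 23 mod 16 = 7; 12^7 ≡ 7 (mod 17).
Mod 29: 6234 ≡ 28; 28^23 ≡ 28 (mod 29).
Combine by CRT: x ≡ 42 (mod 43), x ≡ 7 (mod 17), x ≡ 28 (mod 29) ⇒ x ≡ 8728 (mod 21199).

8728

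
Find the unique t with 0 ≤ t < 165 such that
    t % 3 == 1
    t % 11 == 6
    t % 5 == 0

160

Combine the congruences pairwise.
From t ≡ 1 (mod 3) write t = 1 + 3s. Substituting into t ≡ 6 (mod 11) gives 3s ≡ 5 (mod 11), and since 3⁻¹ ≡ 4 (mod 11), s ≡ 9. Hence t ≡ 1 + 3·9 = 28 (mod 33).
From t ≡ 28 (mod 33) write t = 28 + 33s. Substituting into t ≡ 0 (mod 5) gives 33s ≡ 2 (mod 5), and since 3⁻¹ ≡ 2 (mod 5), s ≡ 4. Hence t ≡ 28 + 33·4 = 160 (mod 165).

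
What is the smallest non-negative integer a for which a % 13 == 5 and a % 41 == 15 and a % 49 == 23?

The moduli are pairwise coprime; N = 13·41·49 = 26117.
N/13 = 2009; 2009 ≡ 7 (mod 13); 7·2 ≡ 1, so inverse 2.
N/41 = 637; 637 ≡ 22 (mod 41); 22·28 ≡ 1, so inverse 28.
N/49 = 533; 533 ≡ 43 (mod 49); 43·8 ≡ 1, so inverse 8.
a ≡ 5·2009·2 + 15·637·28 + 23·533·8 = 385702.
385702 mod 26117 = 20064.

20064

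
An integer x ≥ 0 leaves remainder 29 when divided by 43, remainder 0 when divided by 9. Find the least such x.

From x ≡ 29 (mod 43) write x = 29 + 43t. Substituting into x ≡ 0 (mod 9) gives 43t ≡ 7 (mod 9), and since 7⁻¹ ≡ 4 (mod 9), t ≡ 1. Hence x ≡ 29 + 43·1 = 72 (mod 387).

72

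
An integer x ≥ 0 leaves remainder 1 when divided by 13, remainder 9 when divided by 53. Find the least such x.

274

From x ≡ 1 (mod 13) write x = 1 + 13t. Substituting into x ≡ 9 (mod 53) gives 13t ≡ 8 (mod 53), and since 13⁻¹ ≡ 49 (mod 53), t ≡ 21. Hence x ≡ 1 + 13·21 = 274 (mod 689).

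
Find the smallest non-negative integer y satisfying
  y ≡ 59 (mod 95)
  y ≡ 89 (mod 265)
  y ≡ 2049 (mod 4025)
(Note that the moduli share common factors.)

1422874

gcd(95, 265) = 5 and 5 | (89 − 59), so the pair is consistent; merging gives y ≡ 3004 (mod 5035), where 5035 = lcm(95, 265).
gcd(5035, 4025) = 5 and 5 | (2049 − 3004), so the pair is consistent; merging gives y ≡ 1422874 (mod 4053175), where 4053175 = lcm(5035, 4025).
The solution is unique modulo lcm(95, 265, 4025) = 4053175.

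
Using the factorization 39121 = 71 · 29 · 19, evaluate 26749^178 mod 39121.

34445

Mod 71: 26749 ≡ 53; by Fermat, exponent reduces to 178 mod 70 = 38; 53^38 ≡ 10 (mod 71).
Mod 29: 26749 ≡ 11; by Fermat, exponent reduces to 178 mod 28 = 10; 11^10 ≡ 22 (mod 29).
Mod 19: 26749 ≡ 16; by Fermat, exponent reduces to 178 mod 18 = 16; 16^16 ≡ 17 (mod 19).
Combine by CRT: x ≡ 10 (mod 71), x ≡ 22 (mod 29), x ≡ 17 (mod 19) ⇒ x ≡ 34445 (mod 39121).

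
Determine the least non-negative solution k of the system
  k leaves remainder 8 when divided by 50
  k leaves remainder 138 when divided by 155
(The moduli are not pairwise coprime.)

gcd(50, 155) = 5 and 5 | (138 − 8), so the pair is consistent; merging gives k ≡ 758 (mod 1550), where 1550 = lcm(50, 155).
The solution is unique modulo lcm(50, 155) = 1550.

758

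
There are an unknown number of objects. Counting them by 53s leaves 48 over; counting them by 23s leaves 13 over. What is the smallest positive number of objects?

Combine the congruences pairwise.
From N ≡ 48 (mod 53) write N = 48 + 53t. Substituting into N ≡ 13 (mod 23) gives 53t ≡ 11 (mod 23), and since 7⁻¹ ≡ 10 (mod 23), t ≡ 18. Hence N ≡ 48 + 53·18 = 1002 (mod 1219).

1002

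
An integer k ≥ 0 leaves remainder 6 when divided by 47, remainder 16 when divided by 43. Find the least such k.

1134

From k ≡ 6 (mod 47) write k = 6 + 47t. Substituting into k ≡ 16 (mod 43) gives 47t ≡ 10 (mod 43), and since 4⁻¹ ≡ 11 (mod 43), t ≡ 24. Hence k ≡ 6 + 47·24 = 1134 (mod 2021).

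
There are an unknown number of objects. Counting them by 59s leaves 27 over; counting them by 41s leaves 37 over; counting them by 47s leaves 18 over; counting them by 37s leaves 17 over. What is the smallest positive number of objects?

From N ≡ 27 (mod 59) write N = 27 + 59t. Substituting into N ≡ 37 (mod 41) gives 59t ≡ 10 (mod 41), and since 18⁻¹ ≡ 16 (mod 41), t ≡ 37. Hence N ≡ 27 + 59·37 = 2210 (mod 2419).
From N ≡ 2210 (mod 2419) write N = 2210 + 2419t. Substituting into N ≡ 18 (mod 47) gives 2419t ≡ 17 (mod 47), and since 22⁻¹ ≡ 15 (mod 47), t ≡ 20. Hence N ≡ 2210 + 2419·20 = 50590 (mod 113693).
From N ≡ 50590 (mod 113693) write N = 50590 + 113693t. Substituting into N ≡ 17 (mod 37) gives 113693t ≡ 6 (mod 37), and since 29⁻¹ ≡ 23 (mod 37), t ≡ 27. Hence N ≡ 50590 + 113693·27 = 3120301 (mod 4206641).

3120301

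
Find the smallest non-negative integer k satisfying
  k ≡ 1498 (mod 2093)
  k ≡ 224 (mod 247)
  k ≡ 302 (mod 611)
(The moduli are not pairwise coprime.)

gcd(2093, 247) = 13 and 13 | (224 − 1498), so the pair is consistent; merging gives k ≡ 14056 (mod 39767), where 39767 = lcm(2093, 247).
gcd(39767, 611) = 13 and 13 | (302 − 14056), so the pair is consistent; merging gives k ≡ 1644503 (mod 1869049), where 1869049 = lcm(39767, 611).
The solution is unique modulo lcm(2093, 247, 611) = 1869049.

1644503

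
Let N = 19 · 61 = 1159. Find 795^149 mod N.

Mod 19: 795 ≡ 16; by Fermat, exponent reduces to 149 mod 18 = 5; 16^5 ≡ 4 (mod 19).
Mod 61: 795 ≡ 2; by Fermat, exponent reduces to 149 mod 60 = 29; 2^29 ≡ 30 (mod 61).
Combine by CRT: x ≡ 4 (mod 19), x ≡ 30 (mod 61) ⇒ x ≡ 213 (mod 1159).

213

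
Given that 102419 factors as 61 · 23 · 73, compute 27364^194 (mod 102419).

Mod 61: 27364 ≡ 36; by Fermat, exponent reduces to 194 mod 60 = 14; 36^14 ≡ 22 (mod 61).
Mod 23: 27364 ≡ 17; by Fermat, exponent reduces to 194 mod 22 = 18; 17^18 ≡ 3 (mod 23).
Mod 73: 27364 ≡ 62; by Fermat, exponent reduces to 194 mod 72 = 50; 62^50 ≡ 6 (mod 73).
Combine by CRT: x ≡ 22 (mod 61), x ≡ 3 (mod 23), x ≡ 6 (mod 73) ⇒ x ≡ 87679 (mod 102419).

87679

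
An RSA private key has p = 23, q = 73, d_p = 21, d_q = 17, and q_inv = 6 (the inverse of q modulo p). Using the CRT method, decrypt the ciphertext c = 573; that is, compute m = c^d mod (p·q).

540

m₁ = c^(d_p) mod p: c ≡ 21 (mod 23), and 21^21 mod 23 = 11.
m₂ = c^(d_q) mod q: c ≡ 62 (mod 73), and 62^17 mod 73 = 29.
h = q_inv·(m₁ − m₂) mod p = 6·(11 − 29) mod 23 = 7.
m = m₂ + h·q = 29 + 7·73 = 540.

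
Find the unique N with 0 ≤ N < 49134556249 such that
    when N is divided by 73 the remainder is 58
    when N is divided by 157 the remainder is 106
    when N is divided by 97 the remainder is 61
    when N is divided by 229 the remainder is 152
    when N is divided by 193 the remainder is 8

26053556175

The moduli are pairwise coprime; M = 73·157·97·229·193 = 49134556249.
M/73 = 673076113; 673076113 ≡ 53 (mod 73); 53·62 ≡ 1, so inverse 62.
M/157 = 312958957; 312958957 ≡ 24 (mod 157); 24·72 ≡ 1, so inverse 72.
M/97 = 506541817; 506541817 ≡ 57 (mod 97); 57·80 ≡ 1, so inverse 80.
M/229 = 214561381; 214561381 ≡ 60 (mod 229); 60·42 ≡ 1, so inverse 42.
M/193 = 254583193; 254583193 ≡ 174 (mod 193); 174·132 ≡ 1, so inverse 132.
N ≡ 58·673076113·62 + 106·312958957·72 + 61·506541817·80 + 152·214561381·42 + 8·254583193·132 = 8919408237244.
8919408237244 mod 49134556249 = 26053556175.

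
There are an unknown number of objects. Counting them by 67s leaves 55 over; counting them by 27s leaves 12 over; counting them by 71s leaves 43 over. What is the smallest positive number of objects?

Combine the congruences pairwise.
From N ≡ 55 (mod 67) write N = 55 + 67t. Substituting into N ≡ 12 (mod 27) gives 67t ≡ 11 (mod 27), and since 13⁻¹ ≡ 25 (mod 27), t ≡ 5. Hence N ≡ 55 + 67·5 = 390 (mod 1809).
From N ≡ 390 (mod 1809) write N = 390 + 1809t. Substituting into N ≡ 43 (mod 71) gives 1809t ≡ 8 (mod 71), and since 34⁻¹ ≡ 23 (mod 71), t ≡ 42. Hence N ≡ 390 + 1809·42 = 76368 (mod 128439).

76368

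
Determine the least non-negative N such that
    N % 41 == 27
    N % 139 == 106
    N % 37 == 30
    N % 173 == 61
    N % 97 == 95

2879569837

The moduli are pairwise coprime; M = 41·139·37·173·97 = 3538492003.
M/41 = 86304683; 86304683 ≡ 11 (mod 41); 11·15 ≡ 1, so inverse 15.
M/139 = 25456777; 25456777 ≡ 39 (mod 139); 39·82 ≡ 1, so inverse 82.
M/37 = 95634919; 95634919 ≡ 20 (mod 37); 20·13 ≡ 1, so inverse 13.
M/173 = 20453711; 20453711 ≡ 94 (mod 173); 94·127 ≡ 1, so inverse 127.
M/97 = 36479299; 36479299 ≡ 24 (mod 97); 24·93 ≡ 1, so inverse 93.
N ≡ 27·86304683·15 + 106·25456777·82 + 30·95634919·13 + 61·20453711·127 + 95·36479299·93 = 774270826491.
774270826491 mod 3538492003 = 2879569837.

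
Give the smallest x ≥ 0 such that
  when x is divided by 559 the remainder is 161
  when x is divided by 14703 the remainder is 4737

gcd(559, 14703) = 13 and 13 | (4737 − 161), so the pair is consistent; merging gives x ≡ 92955 (mod 632229), where 632229 = lcm(559, 14703).
The solution is unique modulo lcm(559, 14703) = 632229.

92955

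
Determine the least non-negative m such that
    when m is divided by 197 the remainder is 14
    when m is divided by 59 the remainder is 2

4545

From m ≡ 14 (mod 197) write m = 14 + 197t. Substituting into m ≡ 2 (mod 59) gives 197t ≡ 47 (mod 59), and since 20⁻¹ ≡ 3 (mod 59), t ≡ 23. Hence m ≡ 14 + 197·23 = 4545 (mod 11623).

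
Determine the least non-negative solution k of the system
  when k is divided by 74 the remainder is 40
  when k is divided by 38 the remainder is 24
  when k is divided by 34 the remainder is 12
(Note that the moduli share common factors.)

Combine the congruences pairwise.
gcd(74, 38) = 2 and 2 | (24 − 40), so the pair is consistent; merging gives k ≡ 632 (mod 1406), where 1406 = lcm(74, 38).
gcd(1406, 34) = 2 and 2 | (12 − 632), so the pair is consistent; merging gives k ≡ 7662 (mod 23902), where 23902 = lcm(1406, 34).
The solution is unique modulo lcm(74, 38, 34) = 23902.

7662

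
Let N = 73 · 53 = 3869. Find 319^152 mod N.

1

Mod 73: 319 ≡ 27; by Fermat, exponent reduces to 152 mod 72 = 8; 27^8 ≡ 1 (mod 73).
Mod 53: 319 ≡ 1; by Fermat, exponent reduces to 152 mod 52 = 48; 1^48 ≡ 1 (mod 53).
Combine by CRT: x ≡ 1 (mod 73), x ≡ 1 (mod 53) ⇒ x ≡ 1 (mod 3869).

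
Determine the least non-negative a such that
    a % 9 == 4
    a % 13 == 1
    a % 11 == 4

1093

The moduli are pairwise coprime; N = 9·13·11 = 1287.
N/9 = 143; 143 ≡ 8 (mod 9); 8·8 ≡ 1, so inverse 8.
N/13 = 99; 99 ≡ 8 (mod 13); 8·5 ≡ 1, so inverse 5.
N/11 = 117; 117 ≡ 7 (mod 11); 7·8 ≡ 1, so inverse 8.
a ≡ 4·143·8 + 1·99·5 + 4·117·8 = 8815.
8815 mod 1287 = 1093.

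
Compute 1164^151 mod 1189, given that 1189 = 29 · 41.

Mod 29: 1164 ≡ 4; by Fermat, exponent reduces to 151 mod 28 = 11; 4^11 ≡ 5 (mod 29).
Mod 41: 1164 ≡ 16; by Fermat, exponent reduces to 151 mod 40 = 31; 16^31 ≡ 16 (mod 41).
Combine by CRT: x ≡ 5 (mod 29), x ≡ 16 (mod 41) ⇒ x ≡ 672 (mod 1189).

672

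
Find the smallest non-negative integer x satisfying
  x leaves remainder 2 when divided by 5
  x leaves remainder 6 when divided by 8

From x ≡ 2 (mod 5) write x = 2 + 5t. Substituting into x ≡ 6 (mod 8) gives 5t ≡ 4 (mod 8), and since 5⁻¹ ≡ 5 (mod 8), t ≡ 4. Hence x ≡ 2 + 5·4 = 22 (mod 40).

22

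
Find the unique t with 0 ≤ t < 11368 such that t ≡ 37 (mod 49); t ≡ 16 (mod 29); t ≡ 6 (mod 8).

Combine the congruences pairwise.
From t ≡ 37 (mod 49) write t = 37 + 49s. Substituting into t ≡ 16 (mod 29) gives 49s ≡ 8 (mod 29), and since 20⁻¹ ≡ 16 (mod 29), s ≡ 12. Hence t ≡ 37 + 49·12 = 625 (mod 1421).
From t ≡ 625 (mod 1421) write t = 625 + 1421s. Substituting into t ≡ 6 (mod 8) gives 1421s ≡ 5 (mod 8), and since 5⁻¹ ≡ 5 (mod 8), s ≡ 1. Hence t ≡ 625 + 1421·1 = 2046 (mod 11368).

2046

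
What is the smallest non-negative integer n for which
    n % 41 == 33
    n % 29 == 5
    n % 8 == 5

The moduli are pairwise coprime; M = 41·29·8 = 9512.
M/41 = 232; 232 ≡ 27 (mod 41); 27·38 ≡ 1, so inverse 38.
M/29 = 328; 328 ≡ 9 (mod 29); 9·13 ≡ 1, so inverse 13.
M/8 = 1189; 1189 ≡ 5 (mod 8); 5·5 ≡ 1, so inverse 5.
n ≡ 33·232·38 + 5·328·13 + 5·1189·5 = 341973.
341973 mod 9512 = 9053.

9053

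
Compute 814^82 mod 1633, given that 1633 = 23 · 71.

Mod 23: 814 ≡ 9; by Fermat, exponent reduces to 82 mod 22 = 16; 9^16 ≡ 8 (mod 23).
Mod 71: 814 ≡ 33; by Fermat, exponent reduces to 82 mod 70 = 12; 33^12 ≡ 15 (mod 71).
Combine by CRT: x ≡ 8 (mod 23), x ≡ 15 (mod 71) ⇒ x ≡ 583 (mod 1633).

583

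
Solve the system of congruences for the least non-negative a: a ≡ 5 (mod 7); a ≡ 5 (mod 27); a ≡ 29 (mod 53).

4163

The moduli are pairwise coprime; N = 7·27·53 = 10017.
N/7 = 1431; 1431 ≡ 3 (mod 7); 3·5 ≡ 1, so inverse 5.
N/27 = 371; 371 ≡ 20 (mod 27); 20·23 ≡ 1, so inverse 23.
N/53 = 189; 189 ≡ 30 (mod 53); 30·23 ≡ 1, so inverse 23.
a ≡ 5·1431·5 + 5·371·23 + 29·189·23 = 204503.
204503 mod 10017 = 4163.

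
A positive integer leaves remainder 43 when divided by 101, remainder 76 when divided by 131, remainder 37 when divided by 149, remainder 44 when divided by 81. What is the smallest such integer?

37206827

The moduli are pairwise coprime; N = 101·131·149·81 = 159684939.
N/101 = 1581039; 1581039 ≡ 86 (mod 101); 86·74 ≡ 1, so inverse 74.
N/131 = 1218969; 1218969 ≡ 14 (mod 131); 14·103 ≡ 1, so inverse 103.
N/149 = 1071711; 1071711 ≡ 103 (mod 149); 103·68 ≡ 1, so inverse 68.
N/81 = 1971419; 1971419 ≡ 41 (mod 81); 41·2 ≡ 1, so inverse 2.
a ≡ 43·1581039·74 + 76·1218969·103 + 37·1071711·68 + 44·1971419·2 = 17442865178.
17442865178 mod 159684939 = 37206827.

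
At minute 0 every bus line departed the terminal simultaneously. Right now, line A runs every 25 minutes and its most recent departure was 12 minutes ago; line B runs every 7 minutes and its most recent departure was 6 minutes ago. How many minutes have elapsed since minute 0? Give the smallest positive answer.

62

Combine the congruences pairwise.
From t ≡ 12 (mod 25) write t = 12 + 25s. Substituting into t ≡ 6 (mod 7) gives 25s ≡ 1 (mod 7), and since 4⁻¹ ≡ 2 (mod 7), s ≡ 2. Hence t ≡ 12 + 25·2 = 62 (mod 175).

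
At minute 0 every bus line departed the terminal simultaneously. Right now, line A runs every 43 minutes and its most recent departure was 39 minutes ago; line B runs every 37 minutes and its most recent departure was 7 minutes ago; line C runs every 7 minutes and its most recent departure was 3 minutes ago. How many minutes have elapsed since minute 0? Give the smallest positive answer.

The moduli are pairwise coprime; N = 43·37·7 = 11137.
N/43 = 259; 259 ≡ 1 (mod 43), inverse 1.
N/37 = 301; 301 ≡ 5 (mod 37); 5·15 ≡ 1, so inverse 15.
N/7 = 1591; 1591 ≡ 2 (mod 7); 2·4 ≡ 1, so inverse 4.
t ≡ 39·259·1 + 7·301·15 + 3·1591·4 = 60798.
60798 mod 11137 = 5113.

5113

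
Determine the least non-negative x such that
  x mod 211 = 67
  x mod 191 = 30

13782

From x ≡ 67 (mod 211) write x = 67 + 211t. Substituting into x ≡ 30 (mod 191) gives 211t ≡ 154 (mod 191), and since 20⁻¹ ≡ 86 (mod 191), t ≡ 65. Hence x ≡ 67 + 211·65 = 13782 (mod 40301).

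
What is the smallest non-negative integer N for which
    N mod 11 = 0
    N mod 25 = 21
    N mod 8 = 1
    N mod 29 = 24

37521

From N ≡ 0 (mod 11) write N = 0 + 11t. Substituting into N ≡ 21 (mod 25) gives 11t ≡ 21 (mod 25), and since 11⁻¹ ≡ 16 (mod 25), t ≡ 11. Hence N ≡ 0 + 11·11 = 121 (mod 275).
From N ≡ 121 (mod 275) write N = 121 + 275t. Substituting into N ≡ 1 (mod 8) gives 275t ≡ 0 (mod 8), and since 3⁻¹ ≡ 3 (mod 8), t ≡ 0. Hence N ≡ 121 + 275·0 = 121 (mod 2200).
From N ≡ 121 (mod 2200) write N = 121 + 2200t. Substituting into N ≡ 24 (mod 29) gives 2200t ≡ 19 (mod 29), and since 25⁻¹ ≡ 7 (mod 29), t ≡ 17. Hence N ≡ 121 + 2200·17 = 37521 (mod 63800).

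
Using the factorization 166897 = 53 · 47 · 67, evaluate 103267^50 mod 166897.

30792

Mod 53: 103267 ≡ 23; 23^50 ≡ 52 (mod 53).
Mod 47: 103267 ≡ 8; by Fermat, exponent reduces to 50 mod 46 = 4; 8^4 ≡ 7 (mod 47).
Mod 67: 103267 ≡ 20; 20^50 ≡ 39 (mod 67).
Combine by CRT: x ≡ 52 (mod 53), x ≡ 7 (mod 47), x ≡ 39 (mod 67) ⇒ x ≡ 30792 (mod 166897).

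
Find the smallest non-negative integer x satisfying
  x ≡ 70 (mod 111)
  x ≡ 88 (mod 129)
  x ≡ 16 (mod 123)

gcd(111, 129) = 3 and 3 | (88 − 70), so the pair is consistent; merging gives x ≡ 4732 (mod 4773), where 4773 = lcm(111, 129).
gcd(4773, 123) = 3 and 3 | (16 − 4732), so the pair is consistent; merging gives x ≡ 62008 (mod 195693), where 195693 = lcm(4773, 123).
The solution is unique modulo lcm(111, 129, 123) = 195693.

62008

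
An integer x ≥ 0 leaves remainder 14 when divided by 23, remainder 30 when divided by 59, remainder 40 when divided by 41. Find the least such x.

Combine the congruences pairwise.
From x ≡ 14 (mod 23) write x = 14 + 23t. Substituting into x ≡ 30 (mod 59) gives 23t ≡ 16 (mod 59), and since 23⁻¹ ≡ 18 (mod 59), t ≡ 52. Hence x ≡ 14 + 23·52 = 1210 (mod 1357).
From x ≡ 1210 (mod 1357) write x = 1210 + 1357t. Substituting into x ≡ 40 (mod 41) gives 1357t ≡ 19 (mod 41), and since 4⁻¹ ≡ 31 (mod 41), t ≡ 15. Hence x ≡ 1210 + 1357·15 = 21565 (mod 55637).

21565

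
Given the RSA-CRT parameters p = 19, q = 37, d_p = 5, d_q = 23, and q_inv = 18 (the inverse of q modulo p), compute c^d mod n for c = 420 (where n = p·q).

m₁ = c^(d_p) mod p: c ≡ 2 (mod 19), and 2^5 mod 19 = 13.
m₂ = c^(d_q) mod q: c ≡ 13 (mod 37), and 13^23 mod 37 = 2.
h = q_inv·(m₁ − m₂) mod p = 18·(13 − 2) mod 19 = 8.
m = m₂ + h·q = 2 + 8·37 = 298.

298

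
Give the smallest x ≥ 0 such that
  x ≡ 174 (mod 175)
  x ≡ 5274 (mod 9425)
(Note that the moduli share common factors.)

14699

gcd(175, 9425) = 25 and 25 | (5274 − 174), so the pair is consistent; merging gives x ≡ 14699 (mod 65975), where 65975 = lcm(175, 9425).
The solution is unique modulo lcm(175, 9425) = 65975.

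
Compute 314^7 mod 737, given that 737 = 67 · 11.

635

Mod 67: 314 ≡ 46; 46^7 ≡ 32 (mod 67).
Mod 11: 314 ≡ 6; 6^7 ≡ 8 (mod 11).
Combine by CRT: x ≡ 32 (mod 67), x ≡ 8 (mod 11) ⇒ x ≡ 635 (mod 737).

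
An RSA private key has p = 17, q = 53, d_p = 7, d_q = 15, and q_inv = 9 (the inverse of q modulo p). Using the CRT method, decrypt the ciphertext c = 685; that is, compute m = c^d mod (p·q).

758

m₁ = c^(d_p) mod p: c ≡ 5 (mod 17), and 5^7 mod 17 = 10.
m₂ = c^(d_q) mod q: c ≡ 49 (mod 53), and 49^15 mod 53 = 16.
h = q_inv·(m₁ − m₂) mod p = 9·(10 − 16) mod 17 = 14.
m = m₂ + h·q = 16 + 14·53 = 758.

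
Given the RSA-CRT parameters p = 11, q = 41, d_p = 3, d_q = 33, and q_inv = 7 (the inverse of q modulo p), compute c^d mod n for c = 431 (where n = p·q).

415

m₁ = c^(d_p) mod p: c ≡ 2 (mod 11), and 2^3 mod 11 = 8.
m₂ = c^(d_q) mod q: c ≡ 21 (mod 41), and 21^33 mod 41 = 5.
h = q_inv·(m₁ − m₂) mod p = 7·(8 − 5) mod 11 = 10.
m = m₂ + h·q = 5 + 10·41 = 415.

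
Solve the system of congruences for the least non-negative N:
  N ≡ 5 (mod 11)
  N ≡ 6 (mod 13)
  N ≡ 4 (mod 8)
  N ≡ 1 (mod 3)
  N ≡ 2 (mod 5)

9652

The moduli are pairwise coprime; M = 11·13·8·3·5 = 17160.
M/11 = 1560; 1560 ≡ 9 (mod 11); 9·5 ≡ 1, so inverse 5.
M/13 = 1320; 1320 ≡ 7 (mod 13); 7·2 ≡ 1, so inverse 2.
M/8 = 2145; 2145 ≡ 1 (mod 8), inverse 1.
M/3 = 5720; 5720 ≡ 2 (mod 3); 2·2 ≡ 1, so inverse 2.
M/5 = 3432; 3432 ≡ 2 (mod 5); 2·3 ≡ 1, so inverse 3.
N ≡ 5·1560·5 + 6·1320·2 + 4·2145·1 + 1·5720·2 + 2·3432·3 = 95452.
95452 mod 17160 = 9652.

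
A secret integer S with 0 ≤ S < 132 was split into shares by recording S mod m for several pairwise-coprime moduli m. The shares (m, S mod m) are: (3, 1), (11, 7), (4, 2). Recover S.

106

From S ≡ 1 (mod 3) write S = 1 + 3t. Substituting into S ≡ 7 (mod 11) gives 3t ≡ 6 (mod 11), and since 3⁻¹ ≡ 4 (mod 11), t ≡ 2. Hence S ≡ 1 + 3·2 = 7 (mod 33).
From S ≡ 7 (mod 33) write S = 7 + 33t. Substituting into S ≡ 2 (mod 4) gives 33t ≡ 3 (mod 4), and since 1⁻¹ ≡ 1 (mod 4), t ≡ 3. Hence S ≡ 7 + 33·3 = 106 (mod 132).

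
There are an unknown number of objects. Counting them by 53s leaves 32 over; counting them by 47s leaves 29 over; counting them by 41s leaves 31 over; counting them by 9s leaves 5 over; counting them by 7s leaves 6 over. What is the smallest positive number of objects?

4288262

From N ≡ 32 (mod 53) write N = 32 + 53t. Substituting into N ≡ 29 (mod 47) gives 53t ≡ 44 (mod 47), and since 6⁻¹ ≡ 8 (mod 47), t ≡ 23. Hence N ≡ 32 + 53·23 = 1251 (mod 2491).
From N ≡ 1251 (mod 2491) write N = 1251 + 2491t. Substituting into N ≡ 31 (mod 41) gives 2491t ≡ 10 (mod 41), and since 31⁻¹ ≡ 4 (mod 41), t ≡ 40. Hence N ≡ 1251 + 2491·40 = 100891 (mod 102131).
From N ≡ 100891 (mod 102131) write N = 100891 + 102131t. Substituting into N ≡ 5 (mod 9) gives 102131t ≡ 4 (mod 9), and since 8⁻¹ ≡ 8 (mod 9), t ≡ 5. Hence N ≡ 100891 + 102131·5 = 611546 (mod 919179).
From N ≡ 611546 (mod 919179) write N = 611546 + 919179t. Substituting into N ≡ 6 (mod 7) gives 919179t ≡ 1 (mod 7), and since 2⁻¹ ≡ 4 (mod 7), t ≡ 4. Hence N ≡ 611546 + 919179·4 = 4288262 (mod 6434253).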